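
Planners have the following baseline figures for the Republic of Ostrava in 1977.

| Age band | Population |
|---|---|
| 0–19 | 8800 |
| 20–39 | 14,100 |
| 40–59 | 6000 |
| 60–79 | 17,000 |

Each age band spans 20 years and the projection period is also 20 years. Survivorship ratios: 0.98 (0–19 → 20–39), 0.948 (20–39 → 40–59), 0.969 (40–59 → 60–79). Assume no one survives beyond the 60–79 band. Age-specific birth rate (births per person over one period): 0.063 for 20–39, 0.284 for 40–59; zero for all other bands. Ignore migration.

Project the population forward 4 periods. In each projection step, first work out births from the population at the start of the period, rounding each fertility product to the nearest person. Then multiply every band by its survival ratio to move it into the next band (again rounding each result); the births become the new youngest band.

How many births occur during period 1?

(Bands numbered youngest = 1 to oldest = 4.)
[period 1]
Births: 14100 × 0.063 = 888, 6000 × 0.284 = 1704 — total 2592
Band 2: 8800 × 0.98 = 8624
Band 3: 14100 × 0.948 = 13367
Band 4: 6000 × 0.969 = 5814
Giving 2592 / 8624 / 13367 / 5814.

2592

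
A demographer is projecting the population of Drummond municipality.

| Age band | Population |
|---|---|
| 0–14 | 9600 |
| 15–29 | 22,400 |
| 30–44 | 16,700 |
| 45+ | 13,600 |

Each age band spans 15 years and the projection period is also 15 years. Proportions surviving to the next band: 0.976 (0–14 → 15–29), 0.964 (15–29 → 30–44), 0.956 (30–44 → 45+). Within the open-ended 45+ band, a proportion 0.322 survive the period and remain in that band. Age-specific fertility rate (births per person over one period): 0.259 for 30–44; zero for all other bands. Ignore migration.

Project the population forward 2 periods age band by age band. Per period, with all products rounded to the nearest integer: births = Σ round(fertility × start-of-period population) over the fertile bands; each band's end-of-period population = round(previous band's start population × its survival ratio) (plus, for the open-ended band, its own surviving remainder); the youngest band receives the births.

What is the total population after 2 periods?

46042

[period 1]
Births: 16700 * 0.259 = 4325
15–29: 9600 * 0.976 = 9370
30–44: 22400 * 0.964 = 21594
45+: 16700 * 0.956 + 13600 * 0.322 = 15965 + 4379 = 20344
→ [4325, 9370, 21594, 20344]
[period 2]
Births: 21594 * 0.259 = 5593
15–29: 4325 * 0.976 = 4221
30–44: 9370 * 0.964 = 9033
45+: 21594 * 0.956 + 20344 * 0.322 = 20644 + 6551 = 27195
→ [5593, 4221, 9033, 27195]
Total after period 2: 5593 + 4221 + 9033 + 27195 = 46042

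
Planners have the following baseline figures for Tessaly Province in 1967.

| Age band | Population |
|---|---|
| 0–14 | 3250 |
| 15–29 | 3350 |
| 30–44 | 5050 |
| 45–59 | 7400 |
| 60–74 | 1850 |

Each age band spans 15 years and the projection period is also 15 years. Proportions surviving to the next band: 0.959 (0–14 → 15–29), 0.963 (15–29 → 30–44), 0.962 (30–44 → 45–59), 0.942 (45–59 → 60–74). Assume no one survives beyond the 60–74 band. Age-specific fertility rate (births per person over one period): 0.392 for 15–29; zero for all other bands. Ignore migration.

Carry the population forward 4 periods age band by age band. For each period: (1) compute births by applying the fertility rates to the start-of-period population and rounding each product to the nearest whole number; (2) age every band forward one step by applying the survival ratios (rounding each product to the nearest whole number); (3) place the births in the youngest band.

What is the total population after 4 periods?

Let band 1 be 0–14 through band 5 = 60–74.
Period 1:
Births: 3350 * 0.392 = 1313
Band 2: 3250 * 0.959 = 3117
Band 3: 3350 * 0.963 = 3226
Band 4: 5050 * 0.962 = 4858
Band 5: 7400 * 0.942 = 6971
→ [1313, 3117, 3226, 4858, 6971]
Period 2:
Births: 3117 * 0.392 = 1222
Band 2: 1313 * 0.959 = 1259
Band 3: 3117 * 0.963 = 3002
Band 4: 3226 * 0.962 = 3103
Band 5: 4858 * 0.942 = 4576
→ [1222, 1259, 3002, 3103, 4576]
Period 3:
Births: 1259 * 0.392 = 494
Band 2: 1222 * 0.959 = 1172
Band 3: 1259 * 0.963 = 1212
Band 4: 3002 * 0.962 = 2888
Band 5: 3103 * 0.942 = 2923
→ [494, 1172, 1212, 2888, 2923]
Period 4:
Births: 1172 * 0.392 = 459
Band 2: 494 * 0.959 = 474
Band 3: 1172 * 0.963 = 1129
Band 4: 1212 * 0.962 = 1166
Band 5: 2888 * 0.942 = 2720
→ [459, 474, 1129, 1166, 2720]
Total after period 4: 459 + 474 + 1129 + 1166 + 2720 = 5948

5948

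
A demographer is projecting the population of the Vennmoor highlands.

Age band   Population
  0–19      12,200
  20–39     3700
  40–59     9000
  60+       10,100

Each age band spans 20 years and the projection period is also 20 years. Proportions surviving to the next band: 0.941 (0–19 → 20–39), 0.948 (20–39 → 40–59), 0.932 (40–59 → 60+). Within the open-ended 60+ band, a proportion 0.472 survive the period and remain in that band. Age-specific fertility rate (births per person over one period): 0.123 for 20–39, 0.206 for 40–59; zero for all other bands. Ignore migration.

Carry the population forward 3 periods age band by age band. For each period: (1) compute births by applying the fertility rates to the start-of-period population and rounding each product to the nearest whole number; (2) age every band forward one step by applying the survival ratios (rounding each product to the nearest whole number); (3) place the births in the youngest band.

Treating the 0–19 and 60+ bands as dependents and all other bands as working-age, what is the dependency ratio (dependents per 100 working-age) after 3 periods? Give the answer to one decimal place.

420.9

Let band 1 be 0–19 through band 4 = 60+.
— Period 1 —
Births: 3700 × 0.123 = 455, 9000 × 0.206 = 1854 → total 2309
Band 2: 12200 × 0.941 = 11480
Band 3: 3700 × 0.948 = 3508
Band 4: 9000 × 0.932 + 10100 × 0.472 = 8388 + 4767 = 13155
→ [2309, 11480, 3508, 13155]
— Period 2 —
Births: 11480 × 0.123 = 1412, 3508 × 0.206 = 723 → total 2135
Band 2: 2309 × 0.941 = 2173
Band 3: 11480 × 0.948 = 10883
Band 4: 3508 × 0.932 + 13155 × 0.472 = 3269 + 6209 = 9478
→ [2135, 2173, 10883, 9478]
— Period 3 —
Births: 2173 × 0.123 = 267, 10883 × 0.206 = 2242 → total 2509
Band 2: 2135 × 0.941 = 2009
Band 3: 2173 × 0.948 = 2060
Band 4: 10883 × 0.932 + 9478 × 0.472 = 10143 + 4474 = 14617
→ [2509, 2009, 2060, 14617]
Dependents (band 0–19 + band 60+) = 2509 + 14617 = 17126; working-age = 4069; ratio = 17126/4069 × 100 = 420.9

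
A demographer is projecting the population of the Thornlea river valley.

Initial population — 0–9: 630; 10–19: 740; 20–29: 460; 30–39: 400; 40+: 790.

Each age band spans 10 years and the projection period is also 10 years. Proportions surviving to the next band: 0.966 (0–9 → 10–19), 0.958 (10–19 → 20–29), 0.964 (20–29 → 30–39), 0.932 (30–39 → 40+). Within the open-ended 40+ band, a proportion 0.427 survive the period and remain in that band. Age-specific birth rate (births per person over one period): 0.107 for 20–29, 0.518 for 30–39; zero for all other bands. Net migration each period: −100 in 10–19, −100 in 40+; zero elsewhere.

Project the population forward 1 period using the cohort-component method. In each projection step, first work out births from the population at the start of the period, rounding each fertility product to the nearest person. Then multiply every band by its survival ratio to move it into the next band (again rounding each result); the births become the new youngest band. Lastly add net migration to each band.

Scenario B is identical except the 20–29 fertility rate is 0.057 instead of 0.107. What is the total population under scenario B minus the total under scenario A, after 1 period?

-23

— Period 1 —
Births: 460 × 0.107 = 49 ; 400 × 0.518 = 207 → 256
10–19: 630 × 0.966 = 609
20–29: 740 × 0.958 = 709
30–39: 460 × 0.964 = 443
40+: 400 × 0.932 + 790 × 0.427 = 373 + 337 = 710
Net migration: 10–19 − 100 → 509; 40+ − 100 → 610
→ [256, 509, 709, 443, 610]
Scenario A total after 1 period: 2527
Scenario B projection —
— Period 1 —
Births: 460 × 0.057 = 26 ; 400 × 0.518 = 207 → 233
10–19: 630 × 0.966 = 609
20–29: 740 × 0.958 = 709
30–39: 460 × 0.964 = 443
40+: 400 × 0.932 + 790 × 0.427 = 373 + 337 = 710
Net migration: 10–19 − 100 → 509; 40+ − 100 → 610
→ [233, 509, 709, 443, 610]
Scenario B total after 1 period: 2504
Difference B − A = 2504 − 2527 = -23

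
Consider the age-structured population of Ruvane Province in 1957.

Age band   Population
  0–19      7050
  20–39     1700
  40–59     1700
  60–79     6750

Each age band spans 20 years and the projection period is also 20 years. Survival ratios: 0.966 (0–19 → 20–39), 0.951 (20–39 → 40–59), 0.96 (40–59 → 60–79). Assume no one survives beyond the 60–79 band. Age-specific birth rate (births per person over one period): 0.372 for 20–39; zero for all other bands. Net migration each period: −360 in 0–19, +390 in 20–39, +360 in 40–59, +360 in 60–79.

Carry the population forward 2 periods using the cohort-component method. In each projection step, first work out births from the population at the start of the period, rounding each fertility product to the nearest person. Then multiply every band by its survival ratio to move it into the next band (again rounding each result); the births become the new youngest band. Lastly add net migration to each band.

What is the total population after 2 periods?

After projecting period 1:
Births: 1700 × 0.372 = 632
20–39: 7050 × 0.966 = 6810
40–59: 1700 × 0.951 = 1617
60–79: 1700 × 0.96 = 1632
Net migration: 0–19 − 360 → 272; 20–39 + 390 → 7200; 40–59 + 360 → 1977; 60–79 + 360 → 1992
→ [272, 7200, 1977, 1992]
After projecting period 2:
Births: 7200 × 0.372 = 2678
20–39: 272 × 0.966 = 263
40–59: 7200 × 0.951 = 6847
60–79: 1977 × 0.96 = 1898
Net migration: 0–19 − 360 → 2318; 20–39 + 390 → 653; 40–59 + 360 → 7207; 60–79 + 360 → 2258
→ [2318, 653, 7207, 2258]
Total after period 2: 2318 + 653 + 7207 + 2258 = 12436

12436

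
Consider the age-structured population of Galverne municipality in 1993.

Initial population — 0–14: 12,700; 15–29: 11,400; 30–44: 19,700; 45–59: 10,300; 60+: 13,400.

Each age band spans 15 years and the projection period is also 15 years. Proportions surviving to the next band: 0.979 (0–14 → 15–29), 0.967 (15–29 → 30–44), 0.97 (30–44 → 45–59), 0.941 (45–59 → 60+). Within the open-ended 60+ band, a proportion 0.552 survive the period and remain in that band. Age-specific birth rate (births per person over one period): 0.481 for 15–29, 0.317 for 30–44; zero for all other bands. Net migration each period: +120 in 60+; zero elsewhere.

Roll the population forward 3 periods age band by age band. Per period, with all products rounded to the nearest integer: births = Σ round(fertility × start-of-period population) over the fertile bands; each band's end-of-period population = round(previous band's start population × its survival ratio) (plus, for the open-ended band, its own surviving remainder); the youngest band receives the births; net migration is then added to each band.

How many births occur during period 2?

9475

Numbering the groups 1..5 from youngest to oldest:
— Period 1 —
Births: 11400 × 0.481 = 5483, 19700 × 0.317 = 6245 → 11728
Group 2: 12700 × 0.979 = 12433
Group 3: 11400 × 0.967 = 11024
Group 4: 19700 × 0.97 = 19109
Group 5: 10300 × 0.941 + 13400 × 0.552 = 9692 + 7397 = 17089
Net migration: Group 5 + 120 → 17209
Population now: 0–14=11728, 15–29=12433, 30–44=11024, 45–59=19109, 60+=17209
— Period 2 —
Births: 12433 × 0.481 = 5980, 11024 × 0.317 = 3495 → 9475
Group 2: 11728 × 0.979 = 11482
Group 3: 12433 × 0.967 = 12023
Group 4: 11024 × 0.97 = 10693
Group 5: 19109 × 0.941 + 17209 × 0.552 = 17982 + 9499 = 27481
Net migration: Group 5 + 120 → 27601
Population now: 0–14=9475, 15–29=11482, 30–44=12023, 45–59=10693, 60+=27601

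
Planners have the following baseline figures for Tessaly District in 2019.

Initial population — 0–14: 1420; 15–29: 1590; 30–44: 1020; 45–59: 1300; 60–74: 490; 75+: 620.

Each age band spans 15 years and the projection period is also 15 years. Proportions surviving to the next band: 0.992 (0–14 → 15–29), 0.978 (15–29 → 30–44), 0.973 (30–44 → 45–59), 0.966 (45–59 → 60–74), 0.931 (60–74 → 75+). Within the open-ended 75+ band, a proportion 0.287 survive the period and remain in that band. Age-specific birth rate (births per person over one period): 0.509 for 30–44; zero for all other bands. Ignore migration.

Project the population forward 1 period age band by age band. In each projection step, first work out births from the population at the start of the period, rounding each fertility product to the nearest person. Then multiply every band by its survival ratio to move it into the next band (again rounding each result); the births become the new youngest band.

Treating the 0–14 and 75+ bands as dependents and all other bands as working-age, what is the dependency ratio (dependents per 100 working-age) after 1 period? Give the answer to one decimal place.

Call the groups 1 to 6, youngest first.
After projecting period 1:
Births: 1020 × 0.509 = 519
Group 2: 1420 × 0.992 = 1409
Group 3: 1590 × 0.978 = 1555
Group 4: 1020 × 0.973 = 992
Group 5: 1300 × 0.966 = 1256
Group 6: 490 × 0.931 + 620 × 0.287 = 456 + 178 = 634
Population now: 0–14=519, 15–29=1409, 30–44=1555, 45–59=992, 60–74=1256, 75+=634
Dependents (band 0–14 + band 75+) = 519 + 634 = 1153; working-age = 5212; ratio = 1153/5212 × 100 = 22.1

22.1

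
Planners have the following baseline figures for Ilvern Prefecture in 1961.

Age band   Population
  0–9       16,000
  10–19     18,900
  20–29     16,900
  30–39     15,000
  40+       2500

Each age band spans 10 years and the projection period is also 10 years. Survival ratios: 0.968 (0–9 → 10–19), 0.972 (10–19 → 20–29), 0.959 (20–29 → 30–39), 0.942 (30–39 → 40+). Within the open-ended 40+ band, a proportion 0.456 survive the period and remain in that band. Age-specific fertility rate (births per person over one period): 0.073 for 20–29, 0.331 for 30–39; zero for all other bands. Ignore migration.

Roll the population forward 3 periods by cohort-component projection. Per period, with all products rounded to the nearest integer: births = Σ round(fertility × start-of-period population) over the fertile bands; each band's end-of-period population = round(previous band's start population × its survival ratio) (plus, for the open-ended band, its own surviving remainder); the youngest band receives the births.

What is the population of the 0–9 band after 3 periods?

6931

Numbering the groups 1..5 from youngest to oldest:
Period 1:
Births: 16900 * 0.073 = 1234, 15000 * 0.331 = 4965 — total 6199
Group 2: 16000 * 0.968 = 15488
Group 3: 18900 * 0.972 = 18371
Group 4: 16900 * 0.959 = 16207
Group 5: 15000 * 0.942 + 2500 * 0.456 = 14130 + 1140 = 15270
End of period: [6199, 15488, 18371, 16207, 15270]
Period 2:
Births: 18371 * 0.073 = 1341, 16207 * 0.331 = 5365 — total 6706
Group 2: 6199 * 0.968 = 6001
Group 3: 15488 * 0.972 = 15054
Group 4: 18371 * 0.959 = 17618
Group 5: 16207 * 0.942 + 15270 * 0.456 = 15267 + 6963 = 22230
End of period: [6706, 6001, 15054, 17618, 22230]
Period 3:
Births: 15054 * 0.073 = 1099, 17618 * 0.331 = 5832 — total 6931
Group 2: 6706 * 0.968 = 6491
Group 3: 6001 * 0.972 = 5833
Group 4: 15054 * 0.959 = 14437
Group 5: 17618 * 0.942 + 22230 * 0.456 = 16596 + 10137 = 26733
End of period: [6931, 6491, 5833, 14437, 26733]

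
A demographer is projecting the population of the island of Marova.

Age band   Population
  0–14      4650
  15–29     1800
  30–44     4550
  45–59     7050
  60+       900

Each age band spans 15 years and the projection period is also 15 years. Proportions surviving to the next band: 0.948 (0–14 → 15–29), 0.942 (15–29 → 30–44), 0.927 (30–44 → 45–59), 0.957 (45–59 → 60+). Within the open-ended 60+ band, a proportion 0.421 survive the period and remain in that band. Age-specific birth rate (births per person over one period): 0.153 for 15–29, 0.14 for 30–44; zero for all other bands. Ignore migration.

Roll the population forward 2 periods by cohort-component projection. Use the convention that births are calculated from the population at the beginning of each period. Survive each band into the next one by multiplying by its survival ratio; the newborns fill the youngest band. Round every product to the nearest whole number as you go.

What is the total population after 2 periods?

Let band 1 be 0–14 through band 5 = 60+.
After projecting period 1:
Births: 1800 * 0.153 = 275 ; 4550 * 0.14 = 637 → total 912
Band 2: 4650 * 0.948 = 4408
Band 3: 1800 * 0.942 = 1696
Band 4: 4550 * 0.927 = 4218
Band 5: 7050 * 0.957 + 900 * 0.421 = 6747 + 379 = 7126
End of period: [912, 4408, 1696, 4218, 7126]
After projecting period 2:
Births: 4408 * 0.153 = 674 ; 1696 * 0.14 = 237 → total 911
Band 2: 912 * 0.948 = 865
Band 3: 4408 * 0.942 = 4152
Band 4: 1696 * 0.927 = 1572
Band 5: 4218 * 0.957 + 7126 * 0.421 = 4037 + 3000 = 7037
End of period: [911, 865, 4152, 1572, 7037]
Total after period 2: 911 + 865 + 4152 + 1572 + 7037 = 14537

14537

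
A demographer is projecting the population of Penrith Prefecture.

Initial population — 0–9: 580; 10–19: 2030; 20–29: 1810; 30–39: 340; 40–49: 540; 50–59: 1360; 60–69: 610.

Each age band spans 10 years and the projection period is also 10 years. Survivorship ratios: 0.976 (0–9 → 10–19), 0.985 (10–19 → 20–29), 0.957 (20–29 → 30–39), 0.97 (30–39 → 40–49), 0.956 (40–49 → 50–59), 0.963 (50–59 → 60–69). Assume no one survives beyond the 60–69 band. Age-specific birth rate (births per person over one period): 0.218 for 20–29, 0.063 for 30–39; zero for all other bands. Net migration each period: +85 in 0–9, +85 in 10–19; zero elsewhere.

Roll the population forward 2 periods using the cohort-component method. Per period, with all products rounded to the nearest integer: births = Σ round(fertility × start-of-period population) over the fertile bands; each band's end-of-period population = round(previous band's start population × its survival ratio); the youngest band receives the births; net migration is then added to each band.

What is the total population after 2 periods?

Period 1:
Births: 1810 × 0.218 = 395 ; 340 × 0.063 = 21 → 416
10–19: 580 × 0.976 = 566
20–29: 2030 × 0.985 = 2000
30–39: 1810 × 0.957 = 1732
40–49: 340 × 0.97 = 330
50–59: 540 × 0.956 = 516
60–69: 1360 × 0.963 = 1310
Net migration: 0–9 + 85 → 501; 10–19 + 85 → 651
End of period: [501, 651, 2000, 1732, 330, 516, 1310]
Period 2:
Births: 2000 × 0.218 = 436 ; 1732 × 0.063 = 109 → 545
10–19: 501 × 0.976 = 489
20–29: 651 × 0.985 = 641
30–39: 2000 × 0.957 = 1914
40–49: 1732 × 0.97 = 1680
50–59: 330 × 0.956 = 315
60–69: 516 × 0.963 = 497
Net migration: 0–9 + 85 → 630; 10–19 + 85 → 574
End of period: [630, 574, 641, 1914, 1680, 315, 497]
Total after period 2: 630 + 574 + 641 + 1914 + 1680 + 315 + 497 = 6251

6251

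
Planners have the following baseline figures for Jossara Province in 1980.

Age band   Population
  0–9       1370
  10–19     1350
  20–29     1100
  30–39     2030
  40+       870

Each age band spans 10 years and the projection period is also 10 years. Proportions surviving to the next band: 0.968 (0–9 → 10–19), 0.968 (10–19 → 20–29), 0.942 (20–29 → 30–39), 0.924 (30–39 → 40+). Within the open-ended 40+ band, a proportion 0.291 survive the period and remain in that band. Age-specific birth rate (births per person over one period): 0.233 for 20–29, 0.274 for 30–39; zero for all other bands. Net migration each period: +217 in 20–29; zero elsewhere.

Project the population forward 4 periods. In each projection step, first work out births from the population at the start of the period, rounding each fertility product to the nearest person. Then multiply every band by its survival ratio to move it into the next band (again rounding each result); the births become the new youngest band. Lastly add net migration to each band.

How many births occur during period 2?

Period 1:
Births: 1100 × 0.233 = 256 ; 2030 × 0.274 = 556 → 812
10–19: 1370 × 0.968 = 1326
20–29: 1350 × 0.968 = 1307
30–39: 1100 × 0.942 = 1036
40+: 2030 × 0.924 + 870 × 0.291 = 1876 + 253 = 2129
Net migration: 20–29 + 217 → 1524
Population now: 0–9=812, 10–19=1326, 20–29=1524, 30–39=1036, 40+=2129
Period 2:
Births: 1524 × 0.233 = 355 ; 1036 × 0.274 = 284 → 639
10–19: 812 × 0.968 = 786
20–29: 1326 × 0.968 = 1284
30–39: 1524 × 0.942 = 1436
40+: 1036 × 0.924 + 2129 × 0.291 = 957 + 620 = 1577
Net migration: 20–29 + 217 → 1501
Population now: 0–9=639, 10–19=786, 20–29=1501, 30–39=1436, 40+=1577

639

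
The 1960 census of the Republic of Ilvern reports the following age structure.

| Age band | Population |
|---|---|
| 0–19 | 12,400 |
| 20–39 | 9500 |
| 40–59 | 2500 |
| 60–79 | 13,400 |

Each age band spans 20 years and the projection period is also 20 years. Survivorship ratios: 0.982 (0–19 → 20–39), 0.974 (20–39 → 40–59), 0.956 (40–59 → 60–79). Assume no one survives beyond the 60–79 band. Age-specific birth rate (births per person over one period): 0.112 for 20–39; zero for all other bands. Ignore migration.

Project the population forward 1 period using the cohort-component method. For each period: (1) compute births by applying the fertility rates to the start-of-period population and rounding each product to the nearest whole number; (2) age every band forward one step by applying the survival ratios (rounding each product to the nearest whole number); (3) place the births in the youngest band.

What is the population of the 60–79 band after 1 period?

Numbering the bands 1..4 from youngest to oldest:
Period 1.
Births: 9500 × 0.112 = 1064
Band 2: 12400 × 0.982 = 12177
Band 3: 9500 × 0.974 = 9253
Band 4: 2500 × 0.956 = 2390
Giving 1064 / 12177 / 9253 / 2390.

2390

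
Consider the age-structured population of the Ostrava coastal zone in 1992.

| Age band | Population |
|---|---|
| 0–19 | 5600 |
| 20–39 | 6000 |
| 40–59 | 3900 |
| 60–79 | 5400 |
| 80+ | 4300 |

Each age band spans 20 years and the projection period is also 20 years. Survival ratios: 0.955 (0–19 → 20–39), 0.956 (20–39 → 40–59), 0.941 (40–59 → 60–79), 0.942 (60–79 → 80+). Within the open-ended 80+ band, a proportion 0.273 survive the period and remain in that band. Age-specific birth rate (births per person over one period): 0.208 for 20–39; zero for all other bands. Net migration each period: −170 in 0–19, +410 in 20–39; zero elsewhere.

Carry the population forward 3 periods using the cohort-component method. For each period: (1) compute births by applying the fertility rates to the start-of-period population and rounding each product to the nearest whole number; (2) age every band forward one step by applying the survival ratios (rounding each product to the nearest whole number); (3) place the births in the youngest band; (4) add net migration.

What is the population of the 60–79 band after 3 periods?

5180

Period 1:
Births: 6000 × 0.208 = 1248
20–39: 5600 × 0.955 = 5348
40–59: 6000 × 0.956 = 5736
60–79: 3900 × 0.941 = 3670
80+: 5400 × 0.942 + 4300 × 0.273 = 5087 + 1174 = 6261
Net migration: 0–19 − 170 → 1078; 20–39 + 410 → 5758
End of period: [1078, 5758, 5736, 3670, 6261]
Period 2:
Births: 5758 × 0.208 = 1198
20–39: 1078 × 0.955 = 1029
40–59: 5758 × 0.956 = 5505
60–79: 5736 × 0.941 = 5398
80+: 3670 × 0.942 + 6261 × 0.273 = 3457 + 1709 = 5166
Net migration: 0–19 − 170 → 1028; 20–39 + 410 → 1439
End of period: [1028, 1439, 5505, 5398, 5166]
Period 3:
Births: 1439 × 0.208 = 299
20–39: 1028 × 0.955 = 982
40–59: 1439 × 0.956 = 1376
60–79: 5505 × 0.941 = 5180
80+: 5398 × 0.942 + 5166 × 0.273 = 5085 + 1410 = 6495
Net migration: 0–19 − 170 → 129; 20–39 + 410 → 1392
End of period: [129, 1392, 1376, 5180, 6495]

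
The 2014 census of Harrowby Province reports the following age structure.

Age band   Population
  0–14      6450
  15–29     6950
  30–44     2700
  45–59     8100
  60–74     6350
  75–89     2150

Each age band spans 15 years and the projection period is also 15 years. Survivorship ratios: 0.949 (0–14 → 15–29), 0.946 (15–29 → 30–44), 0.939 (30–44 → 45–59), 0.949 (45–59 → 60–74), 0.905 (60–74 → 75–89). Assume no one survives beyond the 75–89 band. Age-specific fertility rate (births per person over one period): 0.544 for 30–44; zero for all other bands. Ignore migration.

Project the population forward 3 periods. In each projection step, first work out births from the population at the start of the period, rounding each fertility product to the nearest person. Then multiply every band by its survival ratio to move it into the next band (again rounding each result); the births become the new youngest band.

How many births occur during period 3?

Period 1.
Births: 2700 * 0.544 = 1469
15–29: 6450 * 0.949 = 6121
30–44: 6950 * 0.946 = 6575
45–59: 2700 * 0.939 = 2535
60–74: 8100 * 0.949 = 7687
75–89: 6350 * 0.905 = 5747
Population now: 0–14=1469, 15–29=6121, 30–44=6575, 45–59=2535, 60–74=7687, 75–89=5747
Period 2.
Births: 6575 * 0.544 = 3577
15–29: 1469 * 0.949 = 1394
30–44: 6121 * 0.946 = 5790
45–59: 6575 * 0.939 = 6174
60–74: 2535 * 0.949 = 2406
75–89: 7687 * 0.905 = 6957
Population now: 0–14=3577, 15–29=1394, 30–44=5790, 45–59=6174, 60–74=2406, 75–89=6957
Period 3.
Births: 5790 * 0.544 = 3150
15–29: 3577 * 0.949 = 3395
30–44: 1394 * 0.946 = 1319
45–59: 5790 * 0.939 = 5437
60–74: 6174 * 0.949 = 5859
75–89: 2406 * 0.905 = 2177
Population now: 0–14=3150, 15–29=3395, 30–44=1319, 45–59=5437, 60–74=5859, 75–89=2177

3150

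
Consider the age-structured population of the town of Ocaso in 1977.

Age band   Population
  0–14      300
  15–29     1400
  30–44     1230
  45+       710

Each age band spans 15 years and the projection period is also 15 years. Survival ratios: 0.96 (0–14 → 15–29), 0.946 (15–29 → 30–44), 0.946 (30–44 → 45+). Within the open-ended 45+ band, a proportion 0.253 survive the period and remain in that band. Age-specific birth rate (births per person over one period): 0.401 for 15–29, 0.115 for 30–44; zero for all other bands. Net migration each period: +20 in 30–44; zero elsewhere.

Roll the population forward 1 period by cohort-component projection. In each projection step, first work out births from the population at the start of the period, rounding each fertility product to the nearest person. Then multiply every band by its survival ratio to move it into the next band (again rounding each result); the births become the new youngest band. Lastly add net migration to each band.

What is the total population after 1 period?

3678

Period 1:
Births: 1400 * 0.401 = 561 ; 1230 * 0.115 = 141 → total 702
15–29: 300 * 0.96 = 288
30–44: 1400 * 0.946 = 1324
45+: 1230 * 0.946 + 710 * 0.253 = 1164 + 180 = 1344
Net migration: 30–44 + 20 → 1344
End of period: [702, 288, 1344, 1344]
Total after period 1: 702 + 288 + 1344 + 1344 = 3678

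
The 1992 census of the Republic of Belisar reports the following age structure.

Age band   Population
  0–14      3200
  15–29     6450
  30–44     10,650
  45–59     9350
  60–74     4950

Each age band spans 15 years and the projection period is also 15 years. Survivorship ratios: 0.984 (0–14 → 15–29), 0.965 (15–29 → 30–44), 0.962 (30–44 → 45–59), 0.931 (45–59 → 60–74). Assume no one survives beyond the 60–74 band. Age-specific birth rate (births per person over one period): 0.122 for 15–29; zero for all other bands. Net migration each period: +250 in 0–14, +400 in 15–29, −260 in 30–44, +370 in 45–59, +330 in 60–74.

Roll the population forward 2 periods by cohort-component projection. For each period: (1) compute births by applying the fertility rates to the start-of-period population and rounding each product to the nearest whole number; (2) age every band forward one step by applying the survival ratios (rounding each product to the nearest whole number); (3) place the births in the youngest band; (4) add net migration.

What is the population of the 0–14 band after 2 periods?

683

Period 1:
Births: 6450 × 0.122 = 787
15–29: 3200 × 0.984 = 3149
30–44: 6450 × 0.965 = 6224
45–59: 10650 × 0.962 = 10245
60–74: 9350 × 0.931 = 8705
Net migration: 0–14 + 250 → 1037; 15–29 + 400 → 3549; 30–44 − 260 → 5964; 45–59 + 370 → 10615; 60–74 + 330 → 9035
Population now: 0–14=1037, 15–29=3549, 30–44=5964, 45–59=10615, 60–74=9035
Period 2:
Births: 3549 × 0.122 = 433
15–29: 1037 × 0.984 = 1020
30–44: 3549 × 0.965 = 3425
45–59: 5964 × 0.962 = 5737
60–74: 10615 × 0.931 = 9883
Net migration: 0–14 + 250 → 683; 15–29 + 400 → 1420; 30–44 − 260 → 3165; 45–59 + 370 → 6107; 60–74 + 330 → 10213
Population now: 0–14=683, 15–29=1420, 30–44=3165, 45–59=6107, 60–74=10213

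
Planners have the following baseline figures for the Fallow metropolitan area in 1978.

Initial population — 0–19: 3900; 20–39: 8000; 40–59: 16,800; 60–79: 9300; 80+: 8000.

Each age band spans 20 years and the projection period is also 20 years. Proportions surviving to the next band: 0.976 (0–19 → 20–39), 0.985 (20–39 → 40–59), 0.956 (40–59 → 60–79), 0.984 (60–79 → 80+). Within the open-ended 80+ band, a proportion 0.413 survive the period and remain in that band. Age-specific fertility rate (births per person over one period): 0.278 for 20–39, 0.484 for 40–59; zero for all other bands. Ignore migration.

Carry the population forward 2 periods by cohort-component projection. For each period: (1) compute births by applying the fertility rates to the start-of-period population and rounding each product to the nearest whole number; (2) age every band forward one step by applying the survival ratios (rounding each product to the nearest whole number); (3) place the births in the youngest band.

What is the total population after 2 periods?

47208

Period 1.
Births: 8000 × 0.278 = 2224, 16800 × 0.484 = 8131 — total 10355
20–39: 3900 × 0.976 = 3806
40–59: 8000 × 0.985 = 7880
60–79: 16800 × 0.956 = 16061
80+: 9300 × 0.984 + 8000 × 0.413 = 9151 + 3304 = 12455
Giving 10355 / 3806 / 7880 / 16061 / 12455.
Period 2.
Births: 3806 × 0.278 = 1058, 7880 × 0.484 = 3814 — total 4872
20–39: 10355 × 0.976 = 10106
40–59: 3806 × 0.985 = 3749
60–79: 7880 × 0.956 = 7533
80+: 16061 × 0.984 + 12455 × 0.413 = 15804 + 5144 = 20948
Giving 4872 / 10106 / 3749 / 7533 / 20948.
Total after period 2: 4872 + 10106 + 3749 + 7533 + 20948 = 47208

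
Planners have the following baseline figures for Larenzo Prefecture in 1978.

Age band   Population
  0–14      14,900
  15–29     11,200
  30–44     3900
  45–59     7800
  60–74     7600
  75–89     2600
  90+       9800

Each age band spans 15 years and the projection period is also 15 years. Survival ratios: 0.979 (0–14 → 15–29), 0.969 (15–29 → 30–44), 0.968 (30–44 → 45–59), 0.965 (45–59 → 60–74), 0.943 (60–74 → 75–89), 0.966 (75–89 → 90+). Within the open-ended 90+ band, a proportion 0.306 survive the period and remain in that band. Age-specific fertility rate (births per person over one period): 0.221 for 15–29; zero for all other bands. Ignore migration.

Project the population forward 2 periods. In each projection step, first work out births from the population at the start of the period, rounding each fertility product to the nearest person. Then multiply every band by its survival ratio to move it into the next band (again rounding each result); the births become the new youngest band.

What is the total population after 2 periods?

Call the bands 1 to 7, youngest first.
After projecting period 1:
Births: 11200 * 0.221 = 2475
Band 2: 14900 * 0.979 = 14587
Band 3: 11200 * 0.969 = 10853
Band 4: 3900 * 0.968 = 3775
Band 5: 7800 * 0.965 = 7527
Band 6: 7600 * 0.943 = 7167
Band 7: 2600 * 0.966 + 9800 * 0.306 = 2512 + 2999 = 5511
→ [2475, 14587, 10853, 3775, 7527, 7167, 5511]
After projecting period 2:
Births: 14587 * 0.221 = 3224
Band 2: 2475 * 0.979 = 2423
Band 3: 14587 * 0.969 = 14135
Band 4: 10853 * 0.968 = 10506
Band 5: 3775 * 0.965 = 3643
Band 6: 7527 * 0.943 = 7098
Band 7: 7167 * 0.966 + 5511 * 0.306 = 6923 + 1686 = 8609
→ [3224, 2423, 14135, 10506, 3643, 7098, 8609]
Total after period 2: 3224 + 2423 + 14135 + 10506 + 3643 + 7098 + 8609 = 49638

49638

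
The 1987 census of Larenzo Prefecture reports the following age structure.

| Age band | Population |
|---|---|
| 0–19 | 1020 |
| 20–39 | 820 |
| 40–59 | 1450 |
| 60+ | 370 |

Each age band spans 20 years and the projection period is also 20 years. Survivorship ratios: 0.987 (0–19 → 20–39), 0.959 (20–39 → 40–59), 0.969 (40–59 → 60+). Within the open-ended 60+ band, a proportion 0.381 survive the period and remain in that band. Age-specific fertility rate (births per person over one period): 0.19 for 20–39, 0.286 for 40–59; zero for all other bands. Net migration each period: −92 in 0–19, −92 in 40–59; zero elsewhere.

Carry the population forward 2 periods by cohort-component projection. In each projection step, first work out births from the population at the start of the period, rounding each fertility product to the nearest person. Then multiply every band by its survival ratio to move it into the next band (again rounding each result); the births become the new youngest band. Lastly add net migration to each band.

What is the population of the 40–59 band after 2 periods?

Period 1:
Births: 820 * 0.19 = 156, 1450 * 0.286 = 415 → total 571
20–39: 1020 * 0.987 = 1007
40–59: 820 * 0.959 = 786
60+: 1450 * 0.969 + 370 * 0.381 = 1405 + 141 = 1546
Net migration: 0–19 − 92 → 479; 40–59 − 92 → 694
Population now: 0–19=479, 20–39=1007, 40–59=694, 60+=1546
Period 2:
Births: 1007 * 0.19 = 191, 694 * 0.286 = 198 → total 389
20–39: 479 * 0.987 = 473
40–59: 1007 * 0.959 = 966
60+: 694 * 0.969 + 1546 * 0.381 = 672 + 589 = 1261
Net migration: 0–19 − 92 → 297; 40–59 − 92 → 874
Population now: 0–19=297, 20–39=473, 40–59=874, 60+=1261

874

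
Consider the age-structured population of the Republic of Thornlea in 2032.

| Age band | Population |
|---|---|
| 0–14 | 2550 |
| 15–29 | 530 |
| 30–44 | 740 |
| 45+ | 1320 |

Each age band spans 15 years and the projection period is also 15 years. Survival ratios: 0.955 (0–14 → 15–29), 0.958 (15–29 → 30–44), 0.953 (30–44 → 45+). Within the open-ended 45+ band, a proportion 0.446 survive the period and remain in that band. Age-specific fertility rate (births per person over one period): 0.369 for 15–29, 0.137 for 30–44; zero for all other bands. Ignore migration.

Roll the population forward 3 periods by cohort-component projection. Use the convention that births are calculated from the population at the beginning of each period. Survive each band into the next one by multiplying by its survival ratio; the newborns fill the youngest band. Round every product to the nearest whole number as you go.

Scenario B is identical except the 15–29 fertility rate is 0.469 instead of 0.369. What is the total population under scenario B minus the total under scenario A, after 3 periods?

332

Period 1:
Births: 530 * 0.369 = 196, 740 * 0.137 = 101 — total 297
15–29: 2550 * 0.955 = 2435
30–44: 530 * 0.958 = 508
45+: 740 * 0.953 + 1320 * 0.446 = 705 + 589 = 1294
End of period: [297, 2435, 508, 1294]
Period 2:
Births: 2435 * 0.369 = 899, 508 * 0.137 = 70 — total 969
15–29: 297 * 0.955 = 284
30–44: 2435 * 0.958 = 2333
45+: 508 * 0.953 + 1294 * 0.446 = 484 + 577 = 1061
End of period: [969, 284, 2333, 1061]
Period 3:
Births: 284 * 0.369 = 105, 2333 * 0.137 = 320 — total 425
15–29: 969 * 0.955 = 925
30–44: 284 * 0.958 = 272
45+: 2333 * 0.953 + 1061 * 0.446 = 2223 + 473 = 2696
End of period: [425, 925, 272, 2696]
Scenario A total after 3 periods: 4318
Scenario B projection —
Period 1:
Births: 530 * 0.469 = 249, 740 * 0.137 = 101 — total 350
15–29: 2550 * 0.955 = 2435
30–44: 530 * 0.958 = 508
45+: 740 * 0.953 + 1320 * 0.446 = 705 + 589 = 1294
End of period: [350, 2435, 508, 1294]
Period 2:
Births: 2435 * 0.469 = 1142, 508 * 0.137 = 70 — total 1212
15–29: 350 * 0.955 = 334
30–44: 2435 * 0.958 = 2333
45+: 508 * 0.953 + 1294 * 0.446 = 484 + 577 = 1061
End of period: [1212, 334, 2333, 1061]
Period 3:
Births: 334 * 0.469 = 157, 2333 * 0.137 = 320 — total 477
15–29: 1212 * 0.955 = 1157
30–44: 334 * 0.958 = 320
45+: 2333 * 0.953 + 1061 * 0.446 = 2223 + 473 = 2696
End of period: [477, 1157, 320, 2696]
Scenario B total after 3 periods: 4650
Difference B − A = 4650 − 4318 = 332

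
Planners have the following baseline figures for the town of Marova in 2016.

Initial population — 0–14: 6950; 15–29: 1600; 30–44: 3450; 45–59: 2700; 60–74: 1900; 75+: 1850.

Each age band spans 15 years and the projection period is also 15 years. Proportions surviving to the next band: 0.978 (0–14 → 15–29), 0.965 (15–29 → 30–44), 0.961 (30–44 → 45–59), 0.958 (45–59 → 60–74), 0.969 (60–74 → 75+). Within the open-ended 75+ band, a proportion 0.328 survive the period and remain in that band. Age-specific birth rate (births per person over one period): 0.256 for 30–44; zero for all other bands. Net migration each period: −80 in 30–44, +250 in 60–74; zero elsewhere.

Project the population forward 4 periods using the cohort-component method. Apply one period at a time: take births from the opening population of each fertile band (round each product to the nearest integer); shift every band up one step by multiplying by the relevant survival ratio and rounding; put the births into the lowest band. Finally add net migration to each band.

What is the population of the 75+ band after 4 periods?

3019

Period 1:
Births: 3450 × 0.256 = 883
15–29: 6950 × 0.978 = 6797
30–44: 1600 × 0.965 = 1544
45–59: 3450 × 0.961 = 3315
60–74: 2700 × 0.958 = 2587
75+: 1900 × 0.969 + 1850 × 0.328 = 1841 + 607 = 2448
Net migration: 30–44 − 80 → 1464; 60–74 + 250 → 2837
→ [883, 6797, 1464, 3315, 2837, 2448]
Period 2:
Births: 1464 × 0.256 = 375
15–29: 883 × 0.978 = 864
30–44: 6797 × 0.965 = 6559
45–59: 1464 × 0.961 = 1407
60–74: 3315 × 0.958 = 3176
75+: 2837 × 0.969 + 2448 × 0.328 = 2749 + 803 = 3552
Net migration: 30–44 − 80 → 6479; 60–74 + 250 → 3426
→ [375, 864, 6479, 1407, 3426, 3552]
Period 3:
Births: 6479 × 0.256 = 1659
15–29: 375 × 0.978 = 367
30–44: 864 × 0.965 = 834
45–59: 6479 × 0.961 = 6226
60–74: 1407 × 0.958 = 1348
75+: 3426 × 0.969 + 3552 × 0.328 = 3320 + 1165 = 4485
Net migration: 30–44 − 80 → 754; 60–74 + 250 → 1598
→ [1659, 367, 754, 6226, 1598, 4485]
Period 4:
Births: 754 × 0.256 = 193
15–29: 1659 × 0.978 = 1623
30–44: 367 × 0.965 = 354
45–59: 754 × 0.961 = 725
60–74: 6226 × 0.958 = 5965
75+: 1598 × 0.969 + 4485 × 0.328 = 1548 + 1471 = 3019
Net migration: 30–44 − 80 → 274; 60–74 + 250 → 6215
→ [193, 1623, 274, 725, 6215, 3019]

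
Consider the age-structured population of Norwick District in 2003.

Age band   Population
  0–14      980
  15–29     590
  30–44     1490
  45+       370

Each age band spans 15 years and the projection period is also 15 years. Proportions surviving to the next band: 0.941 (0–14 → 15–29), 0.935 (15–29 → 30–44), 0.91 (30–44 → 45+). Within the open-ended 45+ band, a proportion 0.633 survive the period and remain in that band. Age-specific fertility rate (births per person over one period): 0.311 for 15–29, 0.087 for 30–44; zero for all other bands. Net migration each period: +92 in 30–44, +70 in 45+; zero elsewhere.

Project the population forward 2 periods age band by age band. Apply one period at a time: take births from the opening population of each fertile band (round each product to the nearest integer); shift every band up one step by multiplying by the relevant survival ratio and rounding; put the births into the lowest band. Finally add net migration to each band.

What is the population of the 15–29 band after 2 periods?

(Groups numbered youngest = 1 to oldest = 4.)
Period 1:
Births: 590 * 0.311 = 183  |  1490 * 0.087 = 130 → 313
Group 2: 980 * 0.941 = 922
Group 3: 590 * 0.935 = 552
Group 4: 1490 * 0.91 + 370 * 0.633 = 1356 + 234 = 1590
Net migration: Group 3 + 92 → 644; Group 4 + 70 → 1660
Giving 313 / 922 / 644 / 1660.
Period 2:
Births: 922 * 0.311 = 287  |  644 * 0.087 = 56 → 343
Group 2: 313 * 0.941 = 295
Group 3: 922 * 0.935 = 862
Group 4: 644 * 0.91 + 1660 * 0.633 = 586 + 1051 = 1637
Net migration: Group 3 + 92 → 954; Group 4 + 70 → 1707
Giving 343 / 295 / 954 / 1707.

295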